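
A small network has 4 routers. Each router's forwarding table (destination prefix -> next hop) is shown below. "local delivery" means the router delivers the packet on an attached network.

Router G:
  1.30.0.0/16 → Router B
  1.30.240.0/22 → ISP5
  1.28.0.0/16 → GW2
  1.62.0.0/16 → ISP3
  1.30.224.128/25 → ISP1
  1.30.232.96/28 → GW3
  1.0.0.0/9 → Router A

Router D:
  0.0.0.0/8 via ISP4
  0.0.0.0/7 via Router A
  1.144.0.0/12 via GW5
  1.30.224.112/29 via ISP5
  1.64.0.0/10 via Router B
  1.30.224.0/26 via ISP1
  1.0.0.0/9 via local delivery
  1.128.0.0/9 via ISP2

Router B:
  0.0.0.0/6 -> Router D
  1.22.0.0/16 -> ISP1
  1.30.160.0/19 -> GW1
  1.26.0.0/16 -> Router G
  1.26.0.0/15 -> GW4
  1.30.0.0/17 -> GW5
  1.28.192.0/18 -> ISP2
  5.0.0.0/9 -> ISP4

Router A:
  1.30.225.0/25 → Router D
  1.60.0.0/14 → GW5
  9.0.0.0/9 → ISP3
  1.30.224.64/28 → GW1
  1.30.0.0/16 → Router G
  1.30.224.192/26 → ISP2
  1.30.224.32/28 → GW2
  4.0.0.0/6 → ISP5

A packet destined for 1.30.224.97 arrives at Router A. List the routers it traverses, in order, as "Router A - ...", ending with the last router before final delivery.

Router A - Router G - Router B - Router D

At Router A: longest match for 1.30.224.97 is 1.30.0.0/16 -> Router G
At Router G: longest match for 1.30.224.97 is 1.30.0.0/16 -> Router B
At Router B: longest match for 1.30.224.97 is 0.0.0.0/6 -> Router D
At Router D: longest match for 1.30.224.97 is 1.0.0.0/9 -> local delivery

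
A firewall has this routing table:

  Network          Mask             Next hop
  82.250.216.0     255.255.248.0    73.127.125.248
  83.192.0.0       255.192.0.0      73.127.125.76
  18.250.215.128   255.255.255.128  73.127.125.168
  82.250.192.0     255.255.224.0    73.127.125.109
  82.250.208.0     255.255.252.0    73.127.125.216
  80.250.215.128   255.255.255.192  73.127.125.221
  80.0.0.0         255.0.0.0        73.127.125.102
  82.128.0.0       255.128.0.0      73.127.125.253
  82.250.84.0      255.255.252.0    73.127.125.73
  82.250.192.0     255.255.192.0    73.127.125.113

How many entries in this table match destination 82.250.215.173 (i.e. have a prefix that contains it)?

3

Prefixes containing 82.250.215.173:
  82.128.0.0/9 (82.128.0.0 - 82.255.255.255)
  82.250.192.0/18 (82.250.192.0 - 82.250.255.255)
  82.250.192.0/19 (82.250.192.0 - 82.250.223.255)
Total matching entries: 3.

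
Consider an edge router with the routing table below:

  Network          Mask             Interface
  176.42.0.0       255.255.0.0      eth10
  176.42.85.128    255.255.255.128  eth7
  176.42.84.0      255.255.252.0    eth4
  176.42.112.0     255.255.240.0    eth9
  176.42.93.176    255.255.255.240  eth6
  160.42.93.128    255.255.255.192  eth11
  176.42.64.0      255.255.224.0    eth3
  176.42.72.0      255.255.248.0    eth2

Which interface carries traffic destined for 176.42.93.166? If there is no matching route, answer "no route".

eth3

Routes whose prefix contains 176.42.93.166:
  176.42.0.0/16 (176.42.0.0 - 176.42.255.255) -> eth10
  176.42.64.0/19 (176.42.64.0 - 176.42.95.255) -> eth3
More-specific entries that do NOT match:
  176.42.93.176/28 (176.42.93.176 - 176.42.93.191) does not contain 176.42.93.166
  160.42.93.128/26 (160.42.93.128 - 160.42.93.191) does not contain 176.42.93.166
  176.42.85.128/25 (176.42.85.128 - 176.42.85.255) does not contain 176.42.93.166
  176.42.84.0/22 (176.42.84.0 - 176.42.87.255) does not contain 176.42.93.166
  176.42.72.0/21 (176.42.72.0 - 176.42.79.255) does not contain 176.42.93.166
  176.42.112.0/20 (176.42.112.0 - 176.42.127.255) does not contain 176.42.93.166
Longest matching prefix is /19 -> interface eth3.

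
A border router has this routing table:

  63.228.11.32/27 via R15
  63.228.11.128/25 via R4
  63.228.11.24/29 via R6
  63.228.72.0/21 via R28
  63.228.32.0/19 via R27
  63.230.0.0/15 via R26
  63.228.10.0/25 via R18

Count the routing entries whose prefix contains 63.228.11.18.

0

No listed prefix contains 63.228.11.18.
Total matching entries: 0.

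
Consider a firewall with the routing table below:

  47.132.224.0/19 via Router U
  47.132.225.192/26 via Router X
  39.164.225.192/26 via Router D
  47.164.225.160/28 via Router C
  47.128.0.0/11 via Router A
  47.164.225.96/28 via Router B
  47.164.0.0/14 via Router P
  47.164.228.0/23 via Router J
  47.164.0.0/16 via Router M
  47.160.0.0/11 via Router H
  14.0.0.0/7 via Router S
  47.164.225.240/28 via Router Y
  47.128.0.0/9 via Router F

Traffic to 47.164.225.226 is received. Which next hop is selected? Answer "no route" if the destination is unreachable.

Routes whose prefix contains 47.164.225.226:
  47.128.0.0/9 (47.128.0.0 - 47.255.255.255) -> Router F
  47.160.0.0/11 (47.160.0.0 - 47.191.255.255) -> Router H
  47.164.0.0/14 (47.164.0.0 - 47.167.255.255) -> Router P
  47.164.0.0/16 (47.164.0.0 - 47.164.255.255) -> Router M
More-specific entries that do NOT match:
  47.164.225.160/28 (47.164.225.160 - 47.164.225.175) does not contain 47.164.225.226
  47.164.225.96/28 (47.164.225.96 - 47.164.225.111) does not contain 47.164.225.226
  47.164.225.240/28 (47.164.225.240 - 47.164.225.255) does not contain 47.164.225.226
  47.132.225.192/26 (47.132.225.192 - 47.132.225.255) does not contain 47.164.225.226
  39.164.225.192/26 (39.164.225.192 - 39.164.225.255) does not contain 47.164.225.226
  47.164.228.0/23 (47.164.228.0 - 47.164.229.255) does not contain 47.164.225.226
  47.132.224.0/19 (47.132.224.0 - 47.132.255.255) does not contain 47.164.225.226
Longest matching prefix is /16 -> next hop Router M.

Router M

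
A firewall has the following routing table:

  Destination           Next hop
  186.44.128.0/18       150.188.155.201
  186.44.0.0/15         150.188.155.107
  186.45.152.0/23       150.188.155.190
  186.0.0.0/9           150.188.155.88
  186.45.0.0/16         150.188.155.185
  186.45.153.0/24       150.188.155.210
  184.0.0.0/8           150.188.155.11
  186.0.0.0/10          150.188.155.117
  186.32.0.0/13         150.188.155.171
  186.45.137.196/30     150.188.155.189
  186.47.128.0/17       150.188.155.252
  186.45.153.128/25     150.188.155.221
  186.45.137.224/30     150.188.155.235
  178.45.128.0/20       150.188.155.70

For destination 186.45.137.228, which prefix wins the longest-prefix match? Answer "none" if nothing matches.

Entries matching 186.45.137.228:
  186.0.0.0/9 (186.0.0.0 - 186.127.255.255)
  186.0.0.0/10 (186.0.0.0 - 186.63.255.255)
  186.44.0.0/15 (186.44.0.0 - 186.45.255.255)
  186.45.0.0/16 (186.45.0.0 - 186.45.255.255)
Most specific is 186.45.0.0/16.

186.45.0.0/16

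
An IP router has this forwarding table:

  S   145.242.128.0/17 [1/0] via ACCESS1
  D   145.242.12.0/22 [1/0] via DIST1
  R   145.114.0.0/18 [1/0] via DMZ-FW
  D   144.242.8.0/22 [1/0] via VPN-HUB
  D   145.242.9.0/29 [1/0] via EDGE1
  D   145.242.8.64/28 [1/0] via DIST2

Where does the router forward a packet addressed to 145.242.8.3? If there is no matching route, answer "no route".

no route

No entry's prefix contains 145.242.8.3; there is no default route.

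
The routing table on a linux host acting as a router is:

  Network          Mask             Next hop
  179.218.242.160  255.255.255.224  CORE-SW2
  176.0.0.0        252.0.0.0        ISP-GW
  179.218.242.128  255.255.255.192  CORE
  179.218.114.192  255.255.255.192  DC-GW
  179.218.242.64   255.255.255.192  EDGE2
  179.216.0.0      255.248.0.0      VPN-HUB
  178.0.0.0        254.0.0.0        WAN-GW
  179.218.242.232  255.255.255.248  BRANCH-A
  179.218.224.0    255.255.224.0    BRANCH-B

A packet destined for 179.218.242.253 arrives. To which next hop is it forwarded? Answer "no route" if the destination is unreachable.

BRANCH-B

Routes whose prefix contains 179.218.242.253:
  176.0.0.0/6 (176.0.0.0 - 179.255.255.255) -> ISP-GW
  178.0.0.0/7 (178.0.0.0 - 179.255.255.255) -> WAN-GW
  179.216.0.0/13 (179.216.0.0 - 179.223.255.255) -> VPN-HUB
  179.218.224.0/19 (179.218.224.0 - 179.218.255.255) -> BRANCH-B
More-specific entries that do NOT match:
  179.218.242.232/29 (179.218.242.232 - 179.218.242.239) does not contain 179.218.242.253
  179.218.242.160/27 (179.218.242.160 - 179.218.242.191) does not contain 179.218.242.253
  179.218.242.128/26 (179.218.242.128 - 179.218.242.191) does not contain 179.218.242.253
  179.218.114.192/26 (179.218.114.192 - 179.218.114.255) does not contain 179.218.242.253
  179.218.242.64/26 (179.218.242.64 - 179.218.242.127) does not contain 179.218.242.253
Longest matching prefix is /19 -> next hop BRANCH-B.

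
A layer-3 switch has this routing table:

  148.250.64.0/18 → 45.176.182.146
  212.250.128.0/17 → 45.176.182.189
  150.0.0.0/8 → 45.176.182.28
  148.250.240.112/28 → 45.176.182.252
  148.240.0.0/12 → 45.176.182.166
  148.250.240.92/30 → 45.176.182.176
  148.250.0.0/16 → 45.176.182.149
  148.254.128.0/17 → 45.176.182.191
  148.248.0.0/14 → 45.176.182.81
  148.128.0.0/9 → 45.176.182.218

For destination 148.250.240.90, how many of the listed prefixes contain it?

4

Prefixes containing 148.250.240.90:
  148.128.0.0/9 (148.128.0.0 - 148.255.255.255)
  148.240.0.0/12 (148.240.0.0 - 148.255.255.255)
  148.248.0.0/14 (148.248.0.0 - 148.251.255.255)
  148.250.0.0/16 (148.250.0.0 - 148.250.255.255)
Total matching entries: 4.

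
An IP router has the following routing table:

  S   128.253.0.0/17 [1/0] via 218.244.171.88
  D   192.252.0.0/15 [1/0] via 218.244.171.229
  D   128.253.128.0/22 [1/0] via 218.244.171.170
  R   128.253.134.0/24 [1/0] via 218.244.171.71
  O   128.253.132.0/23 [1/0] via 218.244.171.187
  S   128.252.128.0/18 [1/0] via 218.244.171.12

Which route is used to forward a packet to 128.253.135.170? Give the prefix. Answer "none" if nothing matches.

none

128.253.135.170 is outside every listed prefix and there is no default route.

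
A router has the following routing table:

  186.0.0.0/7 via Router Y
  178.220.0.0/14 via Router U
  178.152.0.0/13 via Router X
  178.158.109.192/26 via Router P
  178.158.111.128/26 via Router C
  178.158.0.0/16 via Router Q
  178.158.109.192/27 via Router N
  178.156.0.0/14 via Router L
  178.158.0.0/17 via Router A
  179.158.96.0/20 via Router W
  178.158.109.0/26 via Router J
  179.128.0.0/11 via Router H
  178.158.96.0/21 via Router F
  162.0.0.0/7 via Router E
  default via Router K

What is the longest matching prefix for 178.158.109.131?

178.158.0.0/17

Entries matching 178.158.109.131:
  0.0.0.0/0 (default, matches everything)
  178.152.0.0/13 (178.152.0.0 - 178.159.255.255)
  178.156.0.0/14 (178.156.0.0 - 178.159.255.255)
  178.158.0.0/16 (178.158.0.0 - 178.158.255.255)
  178.158.0.0/17 (178.158.0.0 - 178.158.127.255)
Most specific is 178.158.0.0/17.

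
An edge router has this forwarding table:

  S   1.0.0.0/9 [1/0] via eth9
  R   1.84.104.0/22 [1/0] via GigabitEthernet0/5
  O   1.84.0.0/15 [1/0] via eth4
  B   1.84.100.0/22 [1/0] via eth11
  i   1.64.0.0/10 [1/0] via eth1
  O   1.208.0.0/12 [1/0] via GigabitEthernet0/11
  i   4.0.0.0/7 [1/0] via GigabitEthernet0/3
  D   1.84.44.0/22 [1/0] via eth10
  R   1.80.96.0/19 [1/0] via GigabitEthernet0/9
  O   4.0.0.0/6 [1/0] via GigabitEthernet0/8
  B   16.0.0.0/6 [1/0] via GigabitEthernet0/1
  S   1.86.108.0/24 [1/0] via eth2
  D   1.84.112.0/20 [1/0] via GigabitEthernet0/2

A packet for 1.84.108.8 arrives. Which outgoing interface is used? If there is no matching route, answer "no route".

Routes whose prefix contains 1.84.108.8:
  1.0.0.0/9 (1.0.0.0 - 1.127.255.255) -> eth9
  1.64.0.0/10 (1.64.0.0 - 1.127.255.255) -> eth1
  1.84.0.0/15 (1.84.0.0 - 1.85.255.255) -> eth4
More-specific entries that do NOT match:
  1.86.108.0/24 (1.86.108.0 - 1.86.108.255) does not contain 1.84.108.8
  1.84.104.0/22 (1.84.104.0 - 1.84.107.255) does not contain 1.84.108.8
  1.84.100.0/22 (1.84.100.0 - 1.84.103.255) does not contain 1.84.108.8
  1.84.44.0/22 (1.84.44.0 - 1.84.47.255) does not contain 1.84.108.8
  1.84.112.0/20 (1.84.112.0 - 1.84.127.255) does not contain 1.84.108.8
  1.80.96.0/19 (1.80.96.0 - 1.80.127.255) does not contain 1.84.108.8
Longest matching prefix is /15 -> interface eth4.

eth4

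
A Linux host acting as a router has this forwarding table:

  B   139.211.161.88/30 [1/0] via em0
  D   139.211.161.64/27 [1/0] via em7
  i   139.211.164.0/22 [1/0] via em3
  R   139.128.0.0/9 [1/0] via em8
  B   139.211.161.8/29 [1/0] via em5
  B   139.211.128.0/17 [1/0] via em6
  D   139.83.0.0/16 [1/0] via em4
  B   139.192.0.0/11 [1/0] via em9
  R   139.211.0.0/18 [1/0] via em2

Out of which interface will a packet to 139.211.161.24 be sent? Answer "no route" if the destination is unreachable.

Routes whose prefix contains 139.211.161.24:
  139.128.0.0/9 (139.128.0.0 - 139.255.255.255) -> em8
  139.192.0.0/11 (139.192.0.0 - 139.223.255.255) -> em9
  139.211.128.0/17 (139.211.128.0 - 139.211.255.255) -> em6
More-specific entries that do NOT match:
  139.211.161.88/30 (139.211.161.88 - 139.211.161.91) does not contain 139.211.161.24
  139.211.161.8/29 (139.211.161.8 - 139.211.161.15) does not contain 139.211.161.24
  139.211.161.64/27 (139.211.161.64 - 139.211.161.95) does not contain 139.211.161.24
  139.211.164.0/22 (139.211.164.0 - 139.211.167.255) does not contain 139.211.161.24
  139.211.0.0/18 (139.211.0.0 - 139.211.63.255) does not contain 139.211.161.24
Longest matching prefix is /17 -> interface em6.

em6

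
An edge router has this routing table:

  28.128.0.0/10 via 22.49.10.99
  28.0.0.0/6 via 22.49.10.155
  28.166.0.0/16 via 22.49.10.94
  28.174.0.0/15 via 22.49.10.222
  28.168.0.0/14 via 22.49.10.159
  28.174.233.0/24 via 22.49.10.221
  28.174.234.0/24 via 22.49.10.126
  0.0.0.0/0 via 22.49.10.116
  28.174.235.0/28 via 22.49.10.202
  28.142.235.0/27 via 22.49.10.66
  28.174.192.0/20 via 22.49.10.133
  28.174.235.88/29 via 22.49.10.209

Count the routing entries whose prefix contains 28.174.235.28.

4

Prefixes containing 28.174.235.28:
  0.0.0.0/0 (default, matches everything)
  28.0.0.0/6 (28.0.0.0 - 31.255.255.255)
  28.128.0.0/10 (28.128.0.0 - 28.191.255.255)
  28.174.0.0/15 (28.174.0.0 - 28.175.255.255)
Total matching entries: 4.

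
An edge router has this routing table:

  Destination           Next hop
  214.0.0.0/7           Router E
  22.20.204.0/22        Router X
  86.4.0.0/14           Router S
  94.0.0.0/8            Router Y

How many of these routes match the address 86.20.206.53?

0

No listed prefix contains 86.20.206.53.
Total matching entries: 0.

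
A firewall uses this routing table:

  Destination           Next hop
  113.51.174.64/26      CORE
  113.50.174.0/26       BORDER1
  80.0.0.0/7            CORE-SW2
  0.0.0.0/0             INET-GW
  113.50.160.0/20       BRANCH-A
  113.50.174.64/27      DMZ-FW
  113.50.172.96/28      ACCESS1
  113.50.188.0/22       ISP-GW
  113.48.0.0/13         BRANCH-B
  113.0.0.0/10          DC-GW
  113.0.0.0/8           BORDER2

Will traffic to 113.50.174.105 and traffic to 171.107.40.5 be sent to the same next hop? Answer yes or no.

113.50.174.105: longest match 113.50.160.0/20 -> BRANCH-A
171.107.40.5: longest match 0.0.0.0/0 -> INET-GW

no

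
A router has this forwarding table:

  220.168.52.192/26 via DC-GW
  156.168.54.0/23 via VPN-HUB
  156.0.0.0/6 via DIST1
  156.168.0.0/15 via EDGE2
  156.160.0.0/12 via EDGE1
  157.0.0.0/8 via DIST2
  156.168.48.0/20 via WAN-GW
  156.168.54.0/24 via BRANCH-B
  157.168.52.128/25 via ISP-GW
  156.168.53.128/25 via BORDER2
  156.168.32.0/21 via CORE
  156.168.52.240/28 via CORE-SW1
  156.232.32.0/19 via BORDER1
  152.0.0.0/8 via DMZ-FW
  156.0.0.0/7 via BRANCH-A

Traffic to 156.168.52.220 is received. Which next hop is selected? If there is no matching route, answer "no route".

WAN-GW

Routes whose prefix contains 156.168.52.220:
  156.0.0.0/6 (156.0.0.0 - 159.255.255.255) -> DIST1
  156.0.0.0/7 (156.0.0.0 - 157.255.255.255) -> BRANCH-A
  156.160.0.0/12 (156.160.0.0 - 156.175.255.255) -> EDGE1
  156.168.0.0/15 (156.168.0.0 - 156.169.255.255) -> EDGE2
  156.168.48.0/20 (156.168.48.0 - 156.168.63.255) -> WAN-GW
More-specific entries that do NOT match:
  156.168.52.240/28 (156.168.52.240 - 156.168.52.255) does not contain 156.168.52.220
  220.168.52.192/26 (220.168.52.192 - 220.168.52.255) does not contain 156.168.52.220
  157.168.52.128/25 (157.168.52.128 - 157.168.52.255) does not contain 156.168.52.220
  156.168.53.128/25 (156.168.53.128 - 156.168.53.255) does not contain 156.168.52.220
  156.168.54.0/24 (156.168.54.0 - 156.168.54.255) does not contain 156.168.52.220
  156.168.54.0/23 (156.168.54.0 - 156.168.55.255) does not contain 156.168.52.220
  156.168.32.0/21 (156.168.32.0 - 156.168.39.255) does not contain 156.168.52.220
Longest matching prefix is /20 -> next hop WAN-GW.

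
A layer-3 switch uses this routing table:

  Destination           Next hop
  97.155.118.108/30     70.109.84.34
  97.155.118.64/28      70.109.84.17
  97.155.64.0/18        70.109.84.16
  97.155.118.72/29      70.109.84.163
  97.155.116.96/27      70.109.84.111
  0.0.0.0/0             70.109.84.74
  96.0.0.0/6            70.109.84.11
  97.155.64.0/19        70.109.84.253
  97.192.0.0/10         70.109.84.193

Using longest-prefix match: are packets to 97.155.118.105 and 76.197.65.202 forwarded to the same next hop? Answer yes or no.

97.155.118.105: longest match 97.155.64.0/18 -> 70.109.84.16
76.197.65.202: longest match 0.0.0.0/0 -> 70.109.84.74

no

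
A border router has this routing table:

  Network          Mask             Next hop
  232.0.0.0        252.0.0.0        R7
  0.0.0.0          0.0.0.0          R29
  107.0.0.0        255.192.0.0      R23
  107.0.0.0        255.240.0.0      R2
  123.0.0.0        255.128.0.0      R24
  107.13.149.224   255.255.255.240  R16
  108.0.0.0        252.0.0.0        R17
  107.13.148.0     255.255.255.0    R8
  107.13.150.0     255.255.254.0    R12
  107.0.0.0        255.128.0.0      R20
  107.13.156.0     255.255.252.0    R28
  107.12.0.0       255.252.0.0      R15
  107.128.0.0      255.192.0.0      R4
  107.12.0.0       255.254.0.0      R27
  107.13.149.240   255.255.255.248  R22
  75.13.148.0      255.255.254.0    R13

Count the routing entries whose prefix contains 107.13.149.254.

6

Prefixes containing 107.13.149.254:
  0.0.0.0/0 (default, matches everything)
  107.0.0.0/9 (107.0.0.0 - 107.127.255.255)
  107.0.0.0/10 (107.0.0.0 - 107.63.255.255)
  107.0.0.0/12 (107.0.0.0 - 107.15.255.255)
  107.12.0.0/14 (107.12.0.0 - 107.15.255.255)
  107.12.0.0/15 (107.12.0.0 - 107.13.255.255)
Total matching entries: 6.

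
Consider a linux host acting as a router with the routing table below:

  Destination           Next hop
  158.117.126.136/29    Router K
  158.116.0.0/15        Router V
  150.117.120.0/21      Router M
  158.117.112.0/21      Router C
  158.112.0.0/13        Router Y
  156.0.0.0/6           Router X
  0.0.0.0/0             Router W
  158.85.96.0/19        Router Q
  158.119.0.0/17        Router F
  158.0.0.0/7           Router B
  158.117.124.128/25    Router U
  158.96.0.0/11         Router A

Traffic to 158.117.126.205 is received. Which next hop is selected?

Routes whose prefix contains 158.117.126.205:
  0.0.0.0/0 (default, matches everything) -> Router W
  156.0.0.0/6 (156.0.0.0 - 159.255.255.255) -> Router X
  158.0.0.0/7 (158.0.0.0 - 159.255.255.255) -> Router B
  158.96.0.0/11 (158.96.0.0 - 158.127.255.255) -> Router A
  158.112.0.0/13 (158.112.0.0 - 158.119.255.255) -> Router Y
  158.116.0.0/15 (158.116.0.0 - 158.117.255.255) -> Router V
More-specific entries that do NOT match:
  158.117.126.136/29 (158.117.126.136 - 158.117.126.143) does not contain 158.117.126.205
  158.117.124.128/25 (158.117.124.128 - 158.117.124.255) does not contain 158.117.126.205
  150.117.120.0/21 (150.117.120.0 - 150.117.127.255) does not contain 158.117.126.205
  158.117.112.0/21 (158.117.112.0 - 158.117.119.255) does not contain 158.117.126.205
  158.85.96.0/19 (158.85.96.0 - 158.85.127.255) does not contain 158.117.126.205
  158.119.0.0/17 (158.119.0.0 - 158.119.127.255) does not contain 158.117.126.205
Longest matching prefix is /15 -> next hop Router V.

Router V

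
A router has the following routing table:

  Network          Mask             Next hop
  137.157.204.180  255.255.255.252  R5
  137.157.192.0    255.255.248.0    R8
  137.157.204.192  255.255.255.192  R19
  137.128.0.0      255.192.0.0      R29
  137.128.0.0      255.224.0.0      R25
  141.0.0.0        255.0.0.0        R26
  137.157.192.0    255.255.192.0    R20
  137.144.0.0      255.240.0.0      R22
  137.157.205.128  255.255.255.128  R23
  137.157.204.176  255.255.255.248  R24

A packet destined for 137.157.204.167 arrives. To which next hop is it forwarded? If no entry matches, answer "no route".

Routes whose prefix contains 137.157.204.167:
  137.128.0.0/10 (137.128.0.0 - 137.191.255.255) -> R29
  137.128.0.0/11 (137.128.0.0 - 137.159.255.255) -> R25
  137.144.0.0/12 (137.144.0.0 - 137.159.255.255) -> R22
  137.157.192.0/18 (137.157.192.0 - 137.157.255.255) -> R20
More-specific entries that do NOT match:
  137.157.204.180/30 (137.157.204.180 - 137.157.204.183) does not contain 137.157.204.167
  137.157.204.176/29 (137.157.204.176 - 137.157.204.183) does not contain 137.157.204.167
  137.157.204.192/26 (137.157.204.192 - 137.157.204.255) does not contain 137.157.204.167
  137.157.205.128/25 (137.157.205.128 - 137.157.205.255) does not contain 137.157.204.167
  137.157.192.0/21 (137.157.192.0 - 137.157.199.255) does not contain 137.157.204.167
Longest matching prefix is /18 -> next hop R20.

R20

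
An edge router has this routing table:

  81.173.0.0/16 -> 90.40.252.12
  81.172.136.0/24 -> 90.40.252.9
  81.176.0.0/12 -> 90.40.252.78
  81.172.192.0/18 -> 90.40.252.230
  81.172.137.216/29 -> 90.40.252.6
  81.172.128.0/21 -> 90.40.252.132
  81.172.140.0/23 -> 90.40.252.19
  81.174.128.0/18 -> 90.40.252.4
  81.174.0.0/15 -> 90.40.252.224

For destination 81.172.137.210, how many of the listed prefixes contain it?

0

No listed prefix contains 81.172.137.210.
Total matching entries: 0.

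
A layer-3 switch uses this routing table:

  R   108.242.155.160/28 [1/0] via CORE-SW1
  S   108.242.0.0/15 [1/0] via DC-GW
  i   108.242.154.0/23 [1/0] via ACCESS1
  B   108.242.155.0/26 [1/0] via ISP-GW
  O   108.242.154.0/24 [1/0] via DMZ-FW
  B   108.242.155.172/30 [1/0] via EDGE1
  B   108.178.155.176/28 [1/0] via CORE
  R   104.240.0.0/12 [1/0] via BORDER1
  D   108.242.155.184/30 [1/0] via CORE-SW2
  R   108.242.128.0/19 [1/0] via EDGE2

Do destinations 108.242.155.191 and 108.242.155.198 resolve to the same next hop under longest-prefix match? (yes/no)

yes

108.242.155.191: longest match 108.242.154.0/23 -> ACCESS1
108.242.155.198: longest match 108.242.154.0/23 -> ACCESS1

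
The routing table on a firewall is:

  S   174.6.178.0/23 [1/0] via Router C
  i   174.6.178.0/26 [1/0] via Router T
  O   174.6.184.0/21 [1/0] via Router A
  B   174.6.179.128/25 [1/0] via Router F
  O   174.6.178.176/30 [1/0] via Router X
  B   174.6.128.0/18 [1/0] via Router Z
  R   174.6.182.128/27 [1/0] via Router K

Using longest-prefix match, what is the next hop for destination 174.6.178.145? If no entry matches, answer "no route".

Routes whose prefix contains 174.6.178.145:
  174.6.128.0/18 (174.6.128.0 - 174.6.191.255) -> Router Z
  174.6.178.0/23 (174.6.178.0 - 174.6.179.255) -> Router C
More-specific entries that do NOT match:
  174.6.178.176/30 (174.6.178.176 - 174.6.178.179) does not contain 174.6.178.145
  174.6.182.128/27 (174.6.182.128 - 174.6.182.159) does not contain 174.6.178.145
  174.6.178.0/26 (174.6.178.0 - 174.6.178.63) does not contain 174.6.178.145
  174.6.179.128/25 (174.6.179.128 - 174.6.179.255) does not contain 174.6.178.145
Longest matching prefix is /23 -> next hop Router C.

Router C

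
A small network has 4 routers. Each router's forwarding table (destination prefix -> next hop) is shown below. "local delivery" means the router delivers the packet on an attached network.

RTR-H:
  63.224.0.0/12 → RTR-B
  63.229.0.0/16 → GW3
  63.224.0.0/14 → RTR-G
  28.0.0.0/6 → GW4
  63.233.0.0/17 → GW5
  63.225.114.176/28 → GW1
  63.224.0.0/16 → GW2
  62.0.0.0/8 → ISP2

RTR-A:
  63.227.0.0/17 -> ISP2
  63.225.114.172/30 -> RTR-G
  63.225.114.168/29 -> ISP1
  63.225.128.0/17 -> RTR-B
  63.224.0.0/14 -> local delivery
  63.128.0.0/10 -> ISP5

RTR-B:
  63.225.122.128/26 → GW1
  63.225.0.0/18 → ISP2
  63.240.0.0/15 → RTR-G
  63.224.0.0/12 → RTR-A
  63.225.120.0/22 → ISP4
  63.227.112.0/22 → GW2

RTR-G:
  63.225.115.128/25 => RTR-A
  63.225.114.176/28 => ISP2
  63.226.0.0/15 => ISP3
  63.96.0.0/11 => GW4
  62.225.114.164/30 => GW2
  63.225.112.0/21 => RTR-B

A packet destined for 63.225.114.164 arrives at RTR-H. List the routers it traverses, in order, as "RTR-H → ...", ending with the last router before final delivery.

At RTR-H: longest match for 63.225.114.164 is 63.224.0.0/14 -> RTR-G
At RTR-G: longest match for 63.225.114.164 is 63.225.112.0/21 -> RTR-B
At RTR-B: longest match for 63.225.114.164 is 63.224.0.0/12 -> RTR-A
At RTR-A: longest match for 63.225.114.164 is 63.224.0.0/14 -> local delivery

RTR-H → RTR-G → RTR-B → RTR-A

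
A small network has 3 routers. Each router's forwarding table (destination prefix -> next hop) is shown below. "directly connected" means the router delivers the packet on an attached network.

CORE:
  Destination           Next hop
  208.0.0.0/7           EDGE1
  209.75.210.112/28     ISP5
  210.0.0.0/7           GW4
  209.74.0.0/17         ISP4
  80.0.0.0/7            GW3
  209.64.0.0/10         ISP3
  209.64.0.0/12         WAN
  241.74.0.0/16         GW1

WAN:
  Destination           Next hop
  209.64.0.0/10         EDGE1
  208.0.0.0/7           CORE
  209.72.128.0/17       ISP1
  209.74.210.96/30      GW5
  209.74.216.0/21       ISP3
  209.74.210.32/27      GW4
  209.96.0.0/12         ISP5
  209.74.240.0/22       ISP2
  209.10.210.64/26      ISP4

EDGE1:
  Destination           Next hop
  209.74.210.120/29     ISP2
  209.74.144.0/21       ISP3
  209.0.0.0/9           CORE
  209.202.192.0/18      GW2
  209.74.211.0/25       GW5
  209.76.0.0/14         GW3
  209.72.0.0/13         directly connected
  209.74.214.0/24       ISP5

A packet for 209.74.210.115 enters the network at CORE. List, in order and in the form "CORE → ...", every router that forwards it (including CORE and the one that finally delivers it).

CORE → WAN → EDGE1

At CORE: longest match for 209.74.210.115 is 209.64.0.0/12 -> WAN
At WAN: longest match for 209.74.210.115 is 209.64.0.0/10 -> EDGE1
At EDGE1: longest match for 209.74.210.115 is 209.72.0.0/13 -> directly connected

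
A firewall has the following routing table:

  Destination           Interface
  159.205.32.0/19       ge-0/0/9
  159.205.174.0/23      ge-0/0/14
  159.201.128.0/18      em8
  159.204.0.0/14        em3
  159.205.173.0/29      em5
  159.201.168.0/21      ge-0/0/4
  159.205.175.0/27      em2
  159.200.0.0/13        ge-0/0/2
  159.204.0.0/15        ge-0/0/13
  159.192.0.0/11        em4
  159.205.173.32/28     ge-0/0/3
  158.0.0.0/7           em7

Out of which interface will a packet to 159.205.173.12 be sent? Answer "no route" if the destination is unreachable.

Routes whose prefix contains 159.205.173.12:
  158.0.0.0/7 (158.0.0.0 - 159.255.255.255) -> em7
  159.192.0.0/11 (159.192.0.0 - 159.223.255.255) -> em4
  159.200.0.0/13 (159.200.0.0 - 159.207.255.255) -> ge-0/0/2
  159.204.0.0/14 (159.204.0.0 - 159.207.255.255) -> em3
  159.204.0.0/15 (159.204.0.0 - 159.205.255.255) -> ge-0/0/13
More-specific entries that do NOT match:
  159.205.173.0/29 (159.205.173.0 - 159.205.173.7) does not contain 159.205.173.12
  159.205.173.32/28 (159.205.173.32 - 159.205.173.47) does not contain 159.205.173.12
  159.205.175.0/27 (159.205.175.0 - 159.205.175.31) does not contain 159.205.173.12
  159.205.174.0/23 (159.205.174.0 - 159.205.175.255) does not contain 159.205.173.12
  159.201.168.0/21 (159.201.168.0 - 159.201.175.255) does not contain 159.205.173.12
  159.205.32.0/19 (159.205.32.0 - 159.205.63.255) does not contain 159.205.173.12
  159.201.128.0/18 (159.201.128.0 - 159.201.191.255) does not contain 159.205.173.12
Longest matching prefix is /15 -> interface ge-0/0/13.

ge-0/0/13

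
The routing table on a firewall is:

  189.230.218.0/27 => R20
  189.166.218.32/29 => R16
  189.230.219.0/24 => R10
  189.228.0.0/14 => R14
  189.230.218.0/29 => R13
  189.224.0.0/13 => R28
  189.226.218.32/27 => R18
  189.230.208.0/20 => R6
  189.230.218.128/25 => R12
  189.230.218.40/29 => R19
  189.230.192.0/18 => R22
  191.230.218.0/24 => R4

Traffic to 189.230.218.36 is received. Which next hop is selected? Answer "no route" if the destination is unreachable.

R6

Routes whose prefix contains 189.230.218.36:
  189.224.0.0/13 (189.224.0.0 - 189.231.255.255) -> R28
  189.228.0.0/14 (189.228.0.0 - 189.231.255.255) -> R14
  189.230.192.0/18 (189.230.192.0 - 189.230.255.255) -> R22
  189.230.208.0/20 (189.230.208.0 - 189.230.223.255) -> R6
More-specific entries that do NOT match:
  189.166.218.32/29 (189.166.218.32 - 189.166.218.39) does not contain 189.230.218.36
  189.230.218.0/29 (189.230.218.0 - 189.230.218.7) does not contain 189.230.218.36
  189.230.218.40/29 (189.230.218.40 - 189.230.218.47) does not contain 189.230.218.36
  189.230.218.0/27 (189.230.218.0 - 189.230.218.31) does not contain 189.230.218.36
  189.226.218.32/27 (189.226.218.32 - 189.226.218.63) does not contain 189.230.218.36
  189.230.218.128/25 (189.230.218.128 - 189.230.218.255) does not contain 189.230.218.36
  189.230.219.0/24 (189.230.219.0 - 189.230.219.255) does not contain 189.230.218.36
  191.230.218.0/24 (191.230.218.0 - 191.230.218.255) does not contain 189.230.218.36
Longest matching prefix is /20 -> next hop R6.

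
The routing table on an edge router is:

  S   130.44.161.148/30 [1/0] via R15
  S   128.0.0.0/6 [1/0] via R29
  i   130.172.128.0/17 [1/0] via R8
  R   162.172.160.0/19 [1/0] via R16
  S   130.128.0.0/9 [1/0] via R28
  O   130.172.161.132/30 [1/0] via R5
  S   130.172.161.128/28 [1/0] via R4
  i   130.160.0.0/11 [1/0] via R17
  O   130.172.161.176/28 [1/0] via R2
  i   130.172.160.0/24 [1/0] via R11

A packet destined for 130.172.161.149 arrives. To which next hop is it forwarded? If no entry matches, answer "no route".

Routes whose prefix contains 130.172.161.149:
  128.0.0.0/6 (128.0.0.0 - 131.255.255.255) -> R29
  130.128.0.0/9 (130.128.0.0 - 130.255.255.255) -> R28
  130.160.0.0/11 (130.160.0.0 - 130.191.255.255) -> R17
  130.172.128.0/17 (130.172.128.0 - 130.172.255.255) -> R8
More-specific entries that do NOT match:
  130.44.161.148/30 (130.44.161.148 - 130.44.161.151) does not contain 130.172.161.149
  130.172.161.132/30 (130.172.161.132 - 130.172.161.135) does not contain 130.172.161.149
  130.172.161.128/28 (130.172.161.128 - 130.172.161.143) does not contain 130.172.161.149
  130.172.161.176/28 (130.172.161.176 - 130.172.161.191) does not contain 130.172.161.149
  130.172.160.0/24 (130.172.160.0 - 130.172.160.255) does not contain 130.172.161.149
  162.172.160.0/19 (162.172.160.0 - 162.172.191.255) does not contain 130.172.161.149
Longest matching prefix is /17 -> next hop R8.

R8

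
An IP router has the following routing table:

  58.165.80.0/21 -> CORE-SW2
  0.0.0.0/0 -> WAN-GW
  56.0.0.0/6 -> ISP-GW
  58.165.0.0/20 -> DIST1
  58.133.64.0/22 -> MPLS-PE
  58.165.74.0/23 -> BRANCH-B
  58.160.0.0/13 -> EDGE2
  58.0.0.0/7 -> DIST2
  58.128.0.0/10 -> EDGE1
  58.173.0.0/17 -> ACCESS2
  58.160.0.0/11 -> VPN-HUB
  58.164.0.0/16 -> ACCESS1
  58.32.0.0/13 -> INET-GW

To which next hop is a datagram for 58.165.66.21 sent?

EDGE2

Routes whose prefix contains 58.165.66.21:
  0.0.0.0/0 (default, matches everything) -> WAN-GW
  56.0.0.0/6 (56.0.0.0 - 59.255.255.255) -> ISP-GW
  58.0.0.0/7 (58.0.0.0 - 59.255.255.255) -> DIST2
  58.128.0.0/10 (58.128.0.0 - 58.191.255.255) -> EDGE1
  58.160.0.0/11 (58.160.0.0 - 58.191.255.255) -> VPN-HUB
  58.160.0.0/13 (58.160.0.0 - 58.167.255.255) -> EDGE2
More-specific entries that do NOT match:
  58.165.74.0/23 (58.165.74.0 - 58.165.75.255) does not contain 58.165.66.21
  58.133.64.0/22 (58.133.64.0 - 58.133.67.255) does not contain 58.165.66.21
  58.165.80.0/21 (58.165.80.0 - 58.165.87.255) does not contain 58.165.66.21
  58.165.0.0/20 (58.165.0.0 - 58.165.15.255) does not contain 58.165.66.21
  58.173.0.0/17 (58.173.0.0 - 58.173.127.255) does not contain 58.165.66.21
  58.164.0.0/16 (58.164.0.0 - 58.164.255.255) does not contain 58.165.66.21
Longest matching prefix is /13 -> next hop EDGE2.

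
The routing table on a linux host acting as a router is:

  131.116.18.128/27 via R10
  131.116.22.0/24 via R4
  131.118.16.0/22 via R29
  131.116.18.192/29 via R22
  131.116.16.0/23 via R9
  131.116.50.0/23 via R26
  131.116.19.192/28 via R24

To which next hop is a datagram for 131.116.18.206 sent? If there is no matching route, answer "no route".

No entry's prefix contains 131.116.18.206; there is no default route.

no route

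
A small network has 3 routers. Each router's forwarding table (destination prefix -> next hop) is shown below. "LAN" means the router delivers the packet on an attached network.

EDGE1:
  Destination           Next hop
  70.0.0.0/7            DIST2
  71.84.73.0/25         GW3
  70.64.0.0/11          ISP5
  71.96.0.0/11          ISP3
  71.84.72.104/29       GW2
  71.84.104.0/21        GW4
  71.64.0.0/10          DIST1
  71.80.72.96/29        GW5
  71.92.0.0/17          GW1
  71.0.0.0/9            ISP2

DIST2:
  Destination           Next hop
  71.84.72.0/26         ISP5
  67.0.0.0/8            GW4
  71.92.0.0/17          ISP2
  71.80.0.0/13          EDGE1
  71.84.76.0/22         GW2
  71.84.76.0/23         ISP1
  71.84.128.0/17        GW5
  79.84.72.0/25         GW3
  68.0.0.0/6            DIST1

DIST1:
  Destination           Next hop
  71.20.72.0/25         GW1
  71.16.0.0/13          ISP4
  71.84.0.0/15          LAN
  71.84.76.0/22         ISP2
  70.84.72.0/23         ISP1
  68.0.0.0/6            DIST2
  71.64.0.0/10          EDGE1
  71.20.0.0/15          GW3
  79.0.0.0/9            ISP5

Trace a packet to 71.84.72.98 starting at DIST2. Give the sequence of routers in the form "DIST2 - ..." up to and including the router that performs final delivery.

At DIST2: longest match for 71.84.72.98 is 71.80.0.0/13 -> EDGE1
At EDGE1: longest match for 71.84.72.98 is 71.64.0.0/10 -> DIST1
At DIST1: longest match for 71.84.72.98 is 71.84.0.0/15 -> LAN

DIST2 - EDGE1 - DIST1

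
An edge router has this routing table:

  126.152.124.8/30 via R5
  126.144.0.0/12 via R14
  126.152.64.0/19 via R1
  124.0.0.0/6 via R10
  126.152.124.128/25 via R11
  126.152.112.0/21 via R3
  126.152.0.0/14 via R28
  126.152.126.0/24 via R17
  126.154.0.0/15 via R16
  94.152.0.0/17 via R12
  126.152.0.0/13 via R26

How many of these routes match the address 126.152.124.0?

Prefixes containing 126.152.124.0:
  124.0.0.0/6 (124.0.0.0 - 127.255.255.255)
  126.144.0.0/12 (126.144.0.0 - 126.159.255.255)
  126.152.0.0/13 (126.152.0.0 - 126.159.255.255)
  126.152.0.0/14 (126.152.0.0 - 126.155.255.255)
Total matching entries: 4.

4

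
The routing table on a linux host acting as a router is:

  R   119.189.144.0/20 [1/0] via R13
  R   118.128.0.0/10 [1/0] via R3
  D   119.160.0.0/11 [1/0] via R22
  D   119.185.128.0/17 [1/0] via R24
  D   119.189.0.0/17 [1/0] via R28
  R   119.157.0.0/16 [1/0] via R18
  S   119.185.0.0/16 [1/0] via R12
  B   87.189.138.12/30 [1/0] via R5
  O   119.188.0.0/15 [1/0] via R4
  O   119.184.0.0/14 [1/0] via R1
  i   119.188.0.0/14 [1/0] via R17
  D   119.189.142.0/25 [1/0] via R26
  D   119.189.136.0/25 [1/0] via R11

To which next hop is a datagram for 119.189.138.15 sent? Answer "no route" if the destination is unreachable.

R4

Routes whose prefix contains 119.189.138.15:
  119.160.0.0/11 (119.160.0.0 - 119.191.255.255) -> R22
  119.188.0.0/14 (119.188.0.0 - 119.191.255.255) -> R17
  119.188.0.0/15 (119.188.0.0 - 119.189.255.255) -> R4
More-specific entries that do NOT match:
  87.189.138.12/30 (87.189.138.12 - 87.189.138.15) does not contain 119.189.138.15
  119.189.142.0/25 (119.189.142.0 - 119.189.142.127) does not contain 119.189.138.15
  119.189.136.0/25 (119.189.136.0 - 119.189.136.127) does not contain 119.189.138.15
  119.189.144.0/20 (119.189.144.0 - 119.189.159.255) does not contain 119.189.138.15
  119.185.128.0/17 (119.185.128.0 - 119.185.255.255) does not contain 119.189.138.15
  119.189.0.0/17 (119.189.0.0 - 119.189.127.255) does not contain 119.189.138.15
  119.157.0.0/16 (119.157.0.0 - 119.157.255.255) does not contain 119.189.138.15
  119.185.0.0/16 (119.185.0.0 - 119.185.255.255) does not contain 119.189.138.15
Longest matching prefix is /15 -> next hop R4.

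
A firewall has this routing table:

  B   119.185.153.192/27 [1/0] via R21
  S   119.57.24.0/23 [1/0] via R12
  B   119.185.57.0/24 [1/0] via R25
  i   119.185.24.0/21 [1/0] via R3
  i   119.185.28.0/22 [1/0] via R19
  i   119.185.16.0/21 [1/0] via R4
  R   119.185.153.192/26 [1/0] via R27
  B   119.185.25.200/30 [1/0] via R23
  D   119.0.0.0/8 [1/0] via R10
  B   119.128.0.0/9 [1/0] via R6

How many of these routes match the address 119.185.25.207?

3

Prefixes containing 119.185.25.207:
  119.0.0.0/8 (119.0.0.0 - 119.255.255.255)
  119.128.0.0/9 (119.128.0.0 - 119.255.255.255)
  119.185.24.0/21 (119.185.24.0 - 119.185.31.255)
Total matching entries: 3.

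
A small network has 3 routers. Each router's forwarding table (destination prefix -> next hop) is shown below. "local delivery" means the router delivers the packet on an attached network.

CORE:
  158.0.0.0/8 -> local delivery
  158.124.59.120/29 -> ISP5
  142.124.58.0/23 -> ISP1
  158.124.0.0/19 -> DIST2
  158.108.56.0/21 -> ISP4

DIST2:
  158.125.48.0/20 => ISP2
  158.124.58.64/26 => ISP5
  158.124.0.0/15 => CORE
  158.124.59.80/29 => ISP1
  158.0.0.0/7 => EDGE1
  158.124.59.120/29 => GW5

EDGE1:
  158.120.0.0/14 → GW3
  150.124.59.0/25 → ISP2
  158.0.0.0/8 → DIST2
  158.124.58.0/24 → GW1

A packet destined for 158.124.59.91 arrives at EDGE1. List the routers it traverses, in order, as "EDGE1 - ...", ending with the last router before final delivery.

EDGE1 - DIST2 - CORE

At EDGE1: longest match for 158.124.59.91 is 158.0.0.0/8 -> DIST2
At DIST2: longest match for 158.124.59.91 is 158.124.0.0/15 -> CORE
At CORE: longest match for 158.124.59.91 is 158.0.0.0/8 -> local delivery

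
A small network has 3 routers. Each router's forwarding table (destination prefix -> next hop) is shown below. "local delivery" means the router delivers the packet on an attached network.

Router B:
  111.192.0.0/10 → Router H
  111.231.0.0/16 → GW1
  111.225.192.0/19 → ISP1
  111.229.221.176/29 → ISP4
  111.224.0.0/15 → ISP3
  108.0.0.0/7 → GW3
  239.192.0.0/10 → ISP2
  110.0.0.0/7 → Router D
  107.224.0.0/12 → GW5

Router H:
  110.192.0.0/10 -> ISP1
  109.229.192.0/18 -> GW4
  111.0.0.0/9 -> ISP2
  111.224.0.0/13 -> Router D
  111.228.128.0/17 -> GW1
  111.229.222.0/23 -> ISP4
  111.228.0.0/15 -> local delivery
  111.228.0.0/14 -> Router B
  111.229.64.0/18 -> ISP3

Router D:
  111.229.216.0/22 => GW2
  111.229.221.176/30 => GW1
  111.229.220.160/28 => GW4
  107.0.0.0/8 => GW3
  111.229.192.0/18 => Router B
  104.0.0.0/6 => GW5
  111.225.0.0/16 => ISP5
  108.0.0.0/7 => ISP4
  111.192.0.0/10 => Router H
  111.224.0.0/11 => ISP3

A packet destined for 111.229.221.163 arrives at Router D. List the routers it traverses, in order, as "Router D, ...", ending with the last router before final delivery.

Router D, Router B, Router H

At Router D: longest match for 111.229.221.163 is 111.229.192.0/18 -> Router B
At Router B: longest match for 111.229.221.163 is 111.192.0.0/10 -> Router H
At Router H: longest match for 111.229.221.163 is 111.228.0.0/15 -> local delivery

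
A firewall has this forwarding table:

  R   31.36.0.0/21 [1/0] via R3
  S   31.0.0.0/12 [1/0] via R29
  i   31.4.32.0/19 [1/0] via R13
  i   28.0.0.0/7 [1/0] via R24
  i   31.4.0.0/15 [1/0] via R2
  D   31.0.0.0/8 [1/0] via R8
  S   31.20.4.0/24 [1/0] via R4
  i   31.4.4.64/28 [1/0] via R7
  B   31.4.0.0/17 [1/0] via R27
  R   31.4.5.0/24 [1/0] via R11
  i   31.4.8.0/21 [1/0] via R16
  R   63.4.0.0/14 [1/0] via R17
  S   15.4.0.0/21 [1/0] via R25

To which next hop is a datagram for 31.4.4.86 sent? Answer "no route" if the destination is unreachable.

R27

Routes whose prefix contains 31.4.4.86:
  31.0.0.0/8 (31.0.0.0 - 31.255.255.255) -> R8
  31.0.0.0/12 (31.0.0.0 - 31.15.255.255) -> R29
  31.4.0.0/15 (31.4.0.0 - 31.5.255.255) -> R2
  31.4.0.0/17 (31.4.0.0 - 31.4.127.255) -> R27
More-specific entries that do NOT match:
  31.4.4.64/28 (31.4.4.64 - 31.4.4.79) does not contain 31.4.4.86
  31.20.4.0/24 (31.20.4.0 - 31.20.4.255) does not contain 31.4.4.86
  31.4.5.0/24 (31.4.5.0 - 31.4.5.255) does not contain 31.4.4.86
  31.36.0.0/21 (31.36.0.0 - 31.36.7.255) does not contain 31.4.4.86
  31.4.8.0/21 (31.4.8.0 - 31.4.15.255) does not contain 31.4.4.86
  15.4.0.0/21 (15.4.0.0 - 15.4.7.255) does not contain 31.4.4.86
  31.4.32.0/19 (31.4.32.0 - 31.4.63.255) does not contain 31.4.4.86
Longest matching prefix is /17 -> next hop R27.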